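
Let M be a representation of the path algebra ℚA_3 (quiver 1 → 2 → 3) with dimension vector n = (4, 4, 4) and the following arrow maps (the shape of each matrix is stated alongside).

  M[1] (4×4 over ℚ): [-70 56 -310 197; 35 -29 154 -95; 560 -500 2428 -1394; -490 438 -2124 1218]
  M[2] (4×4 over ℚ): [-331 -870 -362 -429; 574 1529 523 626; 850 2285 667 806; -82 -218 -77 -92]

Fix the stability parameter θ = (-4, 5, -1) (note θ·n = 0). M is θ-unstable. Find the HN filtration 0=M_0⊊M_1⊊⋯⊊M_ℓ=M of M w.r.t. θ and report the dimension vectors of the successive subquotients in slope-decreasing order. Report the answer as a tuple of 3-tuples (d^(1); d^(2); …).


Interval decomposition of M: I[1,1]^2, I[1,3]^2, I[2,2], I[2,3], I[3,3].
HN type (ℓ=4): μ^(1)=5; μ^(2)=2; μ^(3)=-1; μ^(4)=-4

((0, 1, 0); (0, 3, 3); (0, 0, 1); (4, 0, 0))


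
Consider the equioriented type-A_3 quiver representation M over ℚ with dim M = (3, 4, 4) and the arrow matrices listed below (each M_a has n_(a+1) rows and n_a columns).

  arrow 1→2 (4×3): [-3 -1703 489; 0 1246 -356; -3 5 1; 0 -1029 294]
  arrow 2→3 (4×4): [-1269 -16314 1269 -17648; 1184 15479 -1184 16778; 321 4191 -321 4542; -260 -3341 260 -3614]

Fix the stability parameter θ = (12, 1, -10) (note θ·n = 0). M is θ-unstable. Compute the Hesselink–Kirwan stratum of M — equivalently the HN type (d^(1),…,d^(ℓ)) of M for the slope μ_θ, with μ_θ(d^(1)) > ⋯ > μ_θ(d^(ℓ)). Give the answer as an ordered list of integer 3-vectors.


Via rank(M_{q-1}∘⋯∘M_p): M ≅ I[1,1], I[1,2]^2, I[2,3]^2, I[3,3]^2.
μ_θ-semistable layers: μ^(1)=12; μ^(2)=13/2; μ^(3)=-9/2; μ^(4)=-10

((1, 0, 0); (2, 2, 0); (0, 2, 2); (0, 0, 2))


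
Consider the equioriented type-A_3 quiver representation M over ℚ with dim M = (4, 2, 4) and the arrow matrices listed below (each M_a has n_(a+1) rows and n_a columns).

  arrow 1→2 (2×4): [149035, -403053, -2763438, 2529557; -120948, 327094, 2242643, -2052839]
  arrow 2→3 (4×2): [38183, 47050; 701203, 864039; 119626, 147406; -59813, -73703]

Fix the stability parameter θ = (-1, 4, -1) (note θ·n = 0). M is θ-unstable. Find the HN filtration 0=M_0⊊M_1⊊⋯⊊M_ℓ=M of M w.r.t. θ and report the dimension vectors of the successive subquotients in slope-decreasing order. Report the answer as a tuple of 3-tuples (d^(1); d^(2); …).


Via rank(M_{q-1}∘⋯∘M_p): M ≅ I[1,1]^2, I[1,3]^2, I[3,3]^2.
μ_θ-semistable layers: μ^(1)=3/2; μ^(2)=-1

((0, 2, 2); (4, 0, 2))


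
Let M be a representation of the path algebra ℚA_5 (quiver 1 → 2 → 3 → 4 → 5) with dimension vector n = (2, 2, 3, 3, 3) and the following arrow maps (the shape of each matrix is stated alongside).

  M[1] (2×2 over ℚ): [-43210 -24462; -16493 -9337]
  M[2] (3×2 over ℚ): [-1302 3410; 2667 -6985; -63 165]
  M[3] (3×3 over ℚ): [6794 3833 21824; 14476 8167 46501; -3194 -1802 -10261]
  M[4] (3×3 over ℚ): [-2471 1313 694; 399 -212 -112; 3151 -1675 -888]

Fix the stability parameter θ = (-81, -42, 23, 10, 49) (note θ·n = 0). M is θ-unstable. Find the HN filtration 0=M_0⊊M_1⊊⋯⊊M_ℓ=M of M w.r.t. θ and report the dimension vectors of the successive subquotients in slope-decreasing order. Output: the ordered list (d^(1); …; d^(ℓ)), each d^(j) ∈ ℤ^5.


Barcode: M ≅ I[1,2], I[1,5], I[3,3], I[3,5], I[4,5]. HN layers by μ_θ (6 steps, strictly decreasing):
  μ^(1)=49; μ^(2)=23; μ^(3)=33/2; μ^(4)=10; μ^(5)=-42; μ^(6)=-81

((0, 0, 0, 0, 3); (0, 0, 1, 0, 0); (0, 0, 2, 2, 0); (0, 0, 0, 1, 0); (0, 2, 0, 0, 0); (2, 0, 0, 0, 0))


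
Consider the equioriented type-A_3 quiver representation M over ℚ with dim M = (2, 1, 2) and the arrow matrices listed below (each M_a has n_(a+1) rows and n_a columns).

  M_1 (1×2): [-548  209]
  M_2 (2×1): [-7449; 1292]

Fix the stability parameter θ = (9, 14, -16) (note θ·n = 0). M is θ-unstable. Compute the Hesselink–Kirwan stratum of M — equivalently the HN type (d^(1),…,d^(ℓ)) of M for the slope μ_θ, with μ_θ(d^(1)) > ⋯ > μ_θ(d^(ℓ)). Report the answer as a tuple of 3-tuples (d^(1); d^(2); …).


Via rank(M_{q-1}∘⋯∘M_p): M ≅ I[1,1], I[1,3], I[3,3].
μ_θ-semistable layers: μ^(1)=9; μ^(2)=7/3; μ^(3)=-16

((1, 0, 0); (1, 1, 1); (0, 0, 1))


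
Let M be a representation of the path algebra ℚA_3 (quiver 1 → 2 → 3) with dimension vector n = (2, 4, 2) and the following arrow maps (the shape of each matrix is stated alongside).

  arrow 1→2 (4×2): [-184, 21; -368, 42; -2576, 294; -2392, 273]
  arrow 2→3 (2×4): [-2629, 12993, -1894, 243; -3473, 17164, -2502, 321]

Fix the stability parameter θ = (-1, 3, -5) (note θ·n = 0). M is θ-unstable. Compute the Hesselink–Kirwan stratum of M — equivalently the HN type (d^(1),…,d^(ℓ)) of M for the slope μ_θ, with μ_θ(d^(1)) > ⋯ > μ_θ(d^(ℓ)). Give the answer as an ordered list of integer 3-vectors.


Interval decomposition of M: I[1,1], I[1,2], I[2,2], I[2,3]^2.
HN type (ℓ=2): μ^(1)=3; μ^(2)=-1

((0, 2, 0); (2, 2, 2))


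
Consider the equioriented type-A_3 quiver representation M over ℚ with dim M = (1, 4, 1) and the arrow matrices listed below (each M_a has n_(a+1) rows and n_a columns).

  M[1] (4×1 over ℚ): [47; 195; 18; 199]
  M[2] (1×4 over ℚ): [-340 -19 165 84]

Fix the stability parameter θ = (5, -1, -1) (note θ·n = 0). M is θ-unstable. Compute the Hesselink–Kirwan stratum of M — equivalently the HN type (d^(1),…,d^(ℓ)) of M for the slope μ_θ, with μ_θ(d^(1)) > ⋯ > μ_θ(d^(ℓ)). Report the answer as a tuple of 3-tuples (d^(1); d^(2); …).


Via rank(M_{q-1}∘⋯∘M_p): M ≅ I[1,3], I[2,2]^3.
μ_θ-semistable layers: μ^(1)=1; μ^(2)=-1

((1, 1, 1); (0, 3, 0))


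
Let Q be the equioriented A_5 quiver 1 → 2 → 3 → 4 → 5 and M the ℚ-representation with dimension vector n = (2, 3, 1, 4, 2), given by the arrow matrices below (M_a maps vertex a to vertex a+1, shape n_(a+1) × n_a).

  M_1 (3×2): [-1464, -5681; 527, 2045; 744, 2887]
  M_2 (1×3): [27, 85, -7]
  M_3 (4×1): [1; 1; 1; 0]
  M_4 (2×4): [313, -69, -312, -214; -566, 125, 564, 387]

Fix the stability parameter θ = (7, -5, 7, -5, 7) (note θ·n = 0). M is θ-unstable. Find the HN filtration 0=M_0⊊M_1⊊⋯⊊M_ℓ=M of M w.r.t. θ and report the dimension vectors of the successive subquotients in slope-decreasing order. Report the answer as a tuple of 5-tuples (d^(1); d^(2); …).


Barcode: M ≅ I[1,2], I[1,5], I[2,2], I[4,4]^2, I[4,5]. HN layers by μ_θ (3 steps, strictly decreasing):
  μ^(1)=7; μ^(2)=1; μ^(3)=-5

((0, 0, 0, 0, 2); (2, 2, 1, 1, 0); (0, 1, 0, 3, 0))


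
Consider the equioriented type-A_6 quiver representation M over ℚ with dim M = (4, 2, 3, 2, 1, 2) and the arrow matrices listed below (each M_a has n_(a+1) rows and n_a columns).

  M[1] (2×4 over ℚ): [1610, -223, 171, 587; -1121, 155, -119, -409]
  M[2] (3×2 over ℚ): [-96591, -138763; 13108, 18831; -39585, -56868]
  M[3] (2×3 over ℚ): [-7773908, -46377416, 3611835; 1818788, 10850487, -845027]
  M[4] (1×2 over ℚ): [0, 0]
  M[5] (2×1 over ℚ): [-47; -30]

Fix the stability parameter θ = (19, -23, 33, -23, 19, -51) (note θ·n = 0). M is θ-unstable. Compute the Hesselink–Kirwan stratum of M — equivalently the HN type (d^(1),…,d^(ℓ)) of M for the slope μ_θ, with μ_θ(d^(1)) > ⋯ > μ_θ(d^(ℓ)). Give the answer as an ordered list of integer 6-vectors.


Barcode: M ≅ I[1,1]^2, I[1,4]^2, I[3,3], I[5,6], I[6,6]. HN layers by μ_θ (6 steps, strictly decreasing):
  μ^(1)=33; μ^(2)=19; μ^(3)=5; μ^(4)=-2; μ^(5)=-16; μ^(6)=-51

((0, 0, 1, 0, 0, 0); (2, 0, 0, 0, 0, 0); (0, 0, 2, 2, 0, 0); (2, 2, 0, 0, 0, 0); (0, 0, 0, 0, 1, 1); (0, 0, 0, 0, 0, 1))


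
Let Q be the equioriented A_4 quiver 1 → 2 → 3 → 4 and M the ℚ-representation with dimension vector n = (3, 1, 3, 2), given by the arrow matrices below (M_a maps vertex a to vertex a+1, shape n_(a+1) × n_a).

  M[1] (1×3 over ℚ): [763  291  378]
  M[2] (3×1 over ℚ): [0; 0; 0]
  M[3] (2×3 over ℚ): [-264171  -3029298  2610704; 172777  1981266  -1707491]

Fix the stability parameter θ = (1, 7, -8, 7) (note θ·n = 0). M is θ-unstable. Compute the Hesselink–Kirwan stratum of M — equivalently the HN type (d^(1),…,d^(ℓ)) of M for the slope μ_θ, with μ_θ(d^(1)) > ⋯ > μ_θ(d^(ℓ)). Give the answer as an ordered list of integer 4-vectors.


Interval decomposition of M: I[1,1]^2, I[1,2], I[3,3], I[3,4]^2.
HN type (ℓ=3): μ^(1)=7; μ^(2)=1; μ^(3)=-8

((0, 1, 0, 2); (3, 0, 0, 0); (0, 0, 3, 0))


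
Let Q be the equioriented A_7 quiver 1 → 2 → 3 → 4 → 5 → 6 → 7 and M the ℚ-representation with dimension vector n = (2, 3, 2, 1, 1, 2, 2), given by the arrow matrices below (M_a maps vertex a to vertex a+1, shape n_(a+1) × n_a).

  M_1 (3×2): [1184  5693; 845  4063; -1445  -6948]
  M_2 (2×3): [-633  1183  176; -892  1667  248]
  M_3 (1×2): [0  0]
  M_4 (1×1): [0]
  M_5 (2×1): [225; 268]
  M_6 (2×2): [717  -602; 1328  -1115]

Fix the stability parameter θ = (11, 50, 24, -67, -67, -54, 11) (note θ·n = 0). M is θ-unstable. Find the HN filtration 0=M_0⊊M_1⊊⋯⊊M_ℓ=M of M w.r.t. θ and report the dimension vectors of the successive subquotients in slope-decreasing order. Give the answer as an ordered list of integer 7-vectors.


Interval decomposition of M: I[1,3]^2, I[2,2], I[4,4], I[5,7], I[6,7].
HN type (ℓ=5): μ^(1)=50; μ^(2)=37; μ^(3)=11; μ^(4)=-54; μ^(5)=-67

((0, 1, 0, 0, 0, 0, 0); (0, 2, 2, 0, 0, 0, 0); (2, 0, 0, 0, 0, 0, 2); (0, 0, 0, 0, 0, 2, 0); (0, 0, 0, 1, 1, 0, 0))


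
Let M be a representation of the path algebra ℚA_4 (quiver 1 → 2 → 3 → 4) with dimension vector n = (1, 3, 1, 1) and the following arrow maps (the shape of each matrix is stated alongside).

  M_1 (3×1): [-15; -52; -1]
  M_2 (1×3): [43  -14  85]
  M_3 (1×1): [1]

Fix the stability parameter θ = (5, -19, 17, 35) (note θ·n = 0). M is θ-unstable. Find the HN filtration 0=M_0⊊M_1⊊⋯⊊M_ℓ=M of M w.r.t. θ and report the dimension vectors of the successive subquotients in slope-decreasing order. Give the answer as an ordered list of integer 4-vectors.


Barcode: M ≅ I[1,4], I[2,2]^2. HN layers by μ_θ (4 steps, strictly decreasing):
  μ^(1)=35; μ^(2)=17; μ^(3)=-7; μ^(4)=-19

((0, 0, 0, 1); (0, 0, 1, 0); (1, 1, 0, 0); (0, 2, 0, 0))


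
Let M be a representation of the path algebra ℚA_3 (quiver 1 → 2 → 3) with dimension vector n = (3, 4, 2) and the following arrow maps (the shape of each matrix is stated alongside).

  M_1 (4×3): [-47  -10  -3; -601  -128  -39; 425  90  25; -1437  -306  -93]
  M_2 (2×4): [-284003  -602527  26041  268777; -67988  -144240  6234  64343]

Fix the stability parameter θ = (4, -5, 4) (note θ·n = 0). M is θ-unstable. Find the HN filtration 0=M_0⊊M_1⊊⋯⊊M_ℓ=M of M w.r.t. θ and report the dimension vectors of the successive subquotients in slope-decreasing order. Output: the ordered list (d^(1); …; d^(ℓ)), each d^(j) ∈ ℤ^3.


Interval decomposition of M: I[1,1], I[1,3]^2, I[2,2]^2.
HN type (ℓ=3): μ^(1)=4; μ^(2)=-1/2; μ^(3)=-5

((1, 0, 2); (2, 2, 0); (0, 2, 0))


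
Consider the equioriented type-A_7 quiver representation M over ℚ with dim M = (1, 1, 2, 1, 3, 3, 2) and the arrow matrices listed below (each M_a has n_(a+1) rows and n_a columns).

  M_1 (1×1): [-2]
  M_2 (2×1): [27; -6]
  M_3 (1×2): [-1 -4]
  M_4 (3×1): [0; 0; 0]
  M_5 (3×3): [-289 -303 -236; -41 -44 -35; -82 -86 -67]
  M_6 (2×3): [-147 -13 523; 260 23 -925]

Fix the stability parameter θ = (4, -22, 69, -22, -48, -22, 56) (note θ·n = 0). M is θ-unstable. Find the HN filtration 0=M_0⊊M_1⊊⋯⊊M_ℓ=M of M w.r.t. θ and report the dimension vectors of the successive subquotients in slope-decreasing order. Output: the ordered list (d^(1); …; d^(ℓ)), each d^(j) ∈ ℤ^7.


Barcode: M ≅ I[1,4], I[3,3], I[5,6], I[5,7]^2. HN layers by μ_θ (6 steps, strictly decreasing):
  μ^(1)=69; μ^(2)=56; μ^(3)=47/2; μ^(4)=-9; μ^(5)=-22; μ^(6)=-48

((0, 0, 1, 0, 0, 0, 0); (0, 0, 0, 0, 0, 0, 2); (0, 0, 1, 1, 0, 0, 0); (1, 1, 0, 0, 0, 0, 0); (0, 0, 0, 0, 0, 3, 0); (0, 0, 0, 0, 3, 0, 0))


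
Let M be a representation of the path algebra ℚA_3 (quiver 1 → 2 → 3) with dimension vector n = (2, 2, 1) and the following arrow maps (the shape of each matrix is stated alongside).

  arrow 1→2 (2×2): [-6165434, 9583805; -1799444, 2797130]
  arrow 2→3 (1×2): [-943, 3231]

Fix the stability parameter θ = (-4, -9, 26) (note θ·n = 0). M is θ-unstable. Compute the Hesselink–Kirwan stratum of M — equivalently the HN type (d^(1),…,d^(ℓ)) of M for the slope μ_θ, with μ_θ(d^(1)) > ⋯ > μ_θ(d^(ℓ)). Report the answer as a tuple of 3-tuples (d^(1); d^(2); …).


Interval decomposition of M: I[1,1], I[1,3], I[2,2].
HN type (ℓ=4): μ^(1)=26; μ^(2)=-4; μ^(3)=-13/2; μ^(4)=-9

((0, 0, 1); (1, 0, 0); (1, 1, 0); (0, 1, 0))


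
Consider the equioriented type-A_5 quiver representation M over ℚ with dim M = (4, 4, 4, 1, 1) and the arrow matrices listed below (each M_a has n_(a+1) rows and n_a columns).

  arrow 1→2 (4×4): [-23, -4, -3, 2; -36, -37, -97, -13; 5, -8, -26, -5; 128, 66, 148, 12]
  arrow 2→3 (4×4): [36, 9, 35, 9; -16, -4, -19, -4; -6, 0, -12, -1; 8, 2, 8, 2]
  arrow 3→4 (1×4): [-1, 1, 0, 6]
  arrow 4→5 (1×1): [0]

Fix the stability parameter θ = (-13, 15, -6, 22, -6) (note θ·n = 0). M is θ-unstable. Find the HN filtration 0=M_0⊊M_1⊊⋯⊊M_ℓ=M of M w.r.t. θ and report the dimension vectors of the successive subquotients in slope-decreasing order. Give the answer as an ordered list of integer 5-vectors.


Interval decomposition of M: I[1,1], I[1,2], I[1,3], I[1,4], I[2,3], I[3,3], I[5,5].
HN type (ℓ=5): μ^(1)=22; μ^(2)=15; μ^(3)=9/2; μ^(4)=-6; μ^(5)=-13

((0, 0, 0, 1, 0); (0, 1, 0, 0, 0); (0, 3, 3, 0, 0); (0, 0, 1, 0, 1); (4, 0, 0, 0, 0))


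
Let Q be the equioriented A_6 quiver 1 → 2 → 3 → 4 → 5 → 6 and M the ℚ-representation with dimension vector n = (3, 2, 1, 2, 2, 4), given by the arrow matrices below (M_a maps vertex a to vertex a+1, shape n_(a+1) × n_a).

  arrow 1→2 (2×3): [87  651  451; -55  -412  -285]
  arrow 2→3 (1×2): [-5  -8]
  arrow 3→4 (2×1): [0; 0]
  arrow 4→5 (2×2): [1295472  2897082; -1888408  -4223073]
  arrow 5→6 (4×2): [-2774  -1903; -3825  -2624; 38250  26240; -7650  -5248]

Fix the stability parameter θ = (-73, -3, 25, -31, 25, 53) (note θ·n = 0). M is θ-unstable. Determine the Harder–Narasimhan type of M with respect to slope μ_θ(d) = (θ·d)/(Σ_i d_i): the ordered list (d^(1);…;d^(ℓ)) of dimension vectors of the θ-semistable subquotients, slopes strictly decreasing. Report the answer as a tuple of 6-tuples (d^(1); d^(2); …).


Via rank(M_{q-1}∘⋯∘M_p): M ≅ I[1,1], I[1,2], I[1,3], I[4,4], I[4,6], I[5,6], I[6,6]^2.
μ_θ-semistable layers: μ^(1)=53; μ^(2)=25; μ^(3)=-3; μ^(4)=-31; μ^(5)=-73

((0, 0, 0, 0, 0, 4); (0, 0, 1, 0, 2, 0); (0, 2, 0, 0, 0, 0); (0, 0, 0, 2, 0, 0); (3, 0, 0, 0, 0, 0))


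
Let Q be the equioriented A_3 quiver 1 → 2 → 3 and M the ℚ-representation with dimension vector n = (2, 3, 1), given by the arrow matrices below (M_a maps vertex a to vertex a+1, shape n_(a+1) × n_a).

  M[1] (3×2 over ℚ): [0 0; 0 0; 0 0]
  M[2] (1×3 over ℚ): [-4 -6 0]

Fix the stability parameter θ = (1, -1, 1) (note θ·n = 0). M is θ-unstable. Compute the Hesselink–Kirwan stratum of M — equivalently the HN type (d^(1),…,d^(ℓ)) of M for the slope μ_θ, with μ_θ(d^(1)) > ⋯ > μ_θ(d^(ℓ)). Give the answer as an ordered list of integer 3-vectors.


Via rank(M_{q-1}∘⋯∘M_p): M ≅ I[1,1]^2, I[2,2]^2, I[2,3].
μ_θ-semistable layers: μ^(1)=1; μ^(2)=-1

((2, 0, 1); (0, 3, 0))


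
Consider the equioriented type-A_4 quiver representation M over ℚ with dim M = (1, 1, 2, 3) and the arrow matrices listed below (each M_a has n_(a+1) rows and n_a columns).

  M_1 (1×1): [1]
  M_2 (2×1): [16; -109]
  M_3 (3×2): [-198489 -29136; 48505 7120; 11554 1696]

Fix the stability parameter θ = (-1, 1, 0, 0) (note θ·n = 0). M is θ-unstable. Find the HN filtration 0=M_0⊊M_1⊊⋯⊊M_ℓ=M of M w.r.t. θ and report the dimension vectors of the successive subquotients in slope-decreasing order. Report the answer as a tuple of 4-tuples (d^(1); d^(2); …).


Interval decomposition of M: I[1,3], I[3,4], I[4,4]^2.
HN type (ℓ=3): μ^(1)=1/2; μ^(2)=0; μ^(3)=-1

((0, 1, 1, 0); (0, 0, 1, 3); (1, 0, 0, 0))


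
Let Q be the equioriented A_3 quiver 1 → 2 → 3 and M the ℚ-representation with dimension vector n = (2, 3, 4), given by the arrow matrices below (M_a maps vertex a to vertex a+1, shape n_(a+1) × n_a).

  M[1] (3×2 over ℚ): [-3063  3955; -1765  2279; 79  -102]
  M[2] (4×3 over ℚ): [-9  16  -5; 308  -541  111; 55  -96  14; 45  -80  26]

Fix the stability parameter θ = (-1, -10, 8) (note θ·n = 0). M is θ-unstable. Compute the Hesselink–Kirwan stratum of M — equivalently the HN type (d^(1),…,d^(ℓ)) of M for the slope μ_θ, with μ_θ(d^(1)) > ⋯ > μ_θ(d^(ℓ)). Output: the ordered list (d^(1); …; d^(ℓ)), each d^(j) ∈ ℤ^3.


Barcode: M ≅ I[1,3]^2, I[2,3], I[3,3]. HN layers by μ_θ (3 steps, strictly decreasing):
  μ^(1)=8; μ^(2)=-11/2; μ^(3)=-10

((0, 0, 4); (2, 2, 0); (0, 1, 0))


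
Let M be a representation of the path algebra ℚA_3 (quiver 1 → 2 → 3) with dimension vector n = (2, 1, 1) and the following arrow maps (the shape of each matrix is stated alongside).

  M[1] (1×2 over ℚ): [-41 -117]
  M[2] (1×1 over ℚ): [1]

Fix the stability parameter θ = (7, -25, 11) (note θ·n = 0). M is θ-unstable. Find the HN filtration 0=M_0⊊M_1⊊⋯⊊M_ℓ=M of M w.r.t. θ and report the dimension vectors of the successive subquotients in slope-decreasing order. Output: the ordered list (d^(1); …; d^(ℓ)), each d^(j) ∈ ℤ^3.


Interval decomposition of M: I[1,1], I[1,3].
HN type (ℓ=3): μ^(1)=11; μ^(2)=7; μ^(3)=-9

((0, 0, 1); (1, 0, 0); (1, 1, 0))


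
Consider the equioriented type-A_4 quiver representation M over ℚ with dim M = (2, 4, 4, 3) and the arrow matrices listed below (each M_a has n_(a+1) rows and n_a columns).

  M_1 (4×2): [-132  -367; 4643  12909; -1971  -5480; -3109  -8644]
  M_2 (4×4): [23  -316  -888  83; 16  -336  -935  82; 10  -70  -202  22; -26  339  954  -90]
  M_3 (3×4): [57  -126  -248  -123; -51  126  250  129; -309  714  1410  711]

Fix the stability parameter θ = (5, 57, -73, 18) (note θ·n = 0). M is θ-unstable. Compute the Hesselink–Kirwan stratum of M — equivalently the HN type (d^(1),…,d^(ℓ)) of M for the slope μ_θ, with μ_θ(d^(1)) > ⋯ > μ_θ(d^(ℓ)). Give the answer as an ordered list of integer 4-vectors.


Interval decomposition of M: I[1,3]^2, I[2,2], I[2,4], I[3,4], I[4,4].
HN type (ℓ=5): μ^(1)=57; μ^(2)=18; μ^(3)=-11/3; μ^(4)=-8; μ^(5)=-73

((0, 1, 0, 0); (0, 0, 0, 3); (2, 2, 2, 0); (0, 1, 1, 0); (0, 0, 1, 0))


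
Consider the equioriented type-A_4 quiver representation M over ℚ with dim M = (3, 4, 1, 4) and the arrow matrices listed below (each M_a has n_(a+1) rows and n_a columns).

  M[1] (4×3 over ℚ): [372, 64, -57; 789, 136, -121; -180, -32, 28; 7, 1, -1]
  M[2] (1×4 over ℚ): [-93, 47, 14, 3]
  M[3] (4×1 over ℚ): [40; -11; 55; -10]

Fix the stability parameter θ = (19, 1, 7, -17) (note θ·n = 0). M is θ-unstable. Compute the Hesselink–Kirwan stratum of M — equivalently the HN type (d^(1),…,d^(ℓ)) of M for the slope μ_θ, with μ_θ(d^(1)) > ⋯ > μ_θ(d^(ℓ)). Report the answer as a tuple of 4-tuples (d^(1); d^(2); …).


Barcode: M ≅ I[1,2]^2, I[1,4], I[2,2], I[4,4]^3. HN layers by μ_θ (4 steps, strictly decreasing):
  μ^(1)=10; μ^(2)=5/2; μ^(3)=1; μ^(4)=-17

((2, 2, 0, 0); (1, 1, 1, 1); (0, 1, 0, 0); (0, 0, 0, 3))


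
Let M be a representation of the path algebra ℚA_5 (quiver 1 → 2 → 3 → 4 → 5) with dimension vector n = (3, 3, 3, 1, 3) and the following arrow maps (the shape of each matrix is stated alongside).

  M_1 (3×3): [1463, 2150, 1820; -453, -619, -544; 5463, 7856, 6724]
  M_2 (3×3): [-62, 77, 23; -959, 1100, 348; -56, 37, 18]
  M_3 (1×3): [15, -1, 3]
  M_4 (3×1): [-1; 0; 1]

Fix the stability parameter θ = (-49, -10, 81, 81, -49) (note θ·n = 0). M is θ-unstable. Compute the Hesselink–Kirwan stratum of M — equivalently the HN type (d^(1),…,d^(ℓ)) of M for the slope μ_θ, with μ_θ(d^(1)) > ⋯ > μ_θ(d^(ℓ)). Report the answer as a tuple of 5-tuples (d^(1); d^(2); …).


Via rank(M_{q-1}∘⋯∘M_p): M ≅ I[1,3]^2, I[1,5], I[5,5]^2.
μ_θ-semistable layers: μ^(1)=81; μ^(2)=113/3; μ^(3)=-10; μ^(4)=-49

((0, 0, 2, 0, 0); (0, 0, 1, 1, 1); (0, 3, 0, 0, 0); (3, 0, 0, 0, 2))


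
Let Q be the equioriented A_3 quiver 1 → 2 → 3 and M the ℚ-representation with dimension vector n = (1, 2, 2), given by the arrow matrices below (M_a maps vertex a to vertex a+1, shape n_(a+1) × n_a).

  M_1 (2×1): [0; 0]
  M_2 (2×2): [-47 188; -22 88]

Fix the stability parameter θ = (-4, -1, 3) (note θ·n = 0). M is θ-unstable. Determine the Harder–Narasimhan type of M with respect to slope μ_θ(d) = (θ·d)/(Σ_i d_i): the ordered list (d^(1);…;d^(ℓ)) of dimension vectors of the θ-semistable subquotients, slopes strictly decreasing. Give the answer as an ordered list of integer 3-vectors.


Barcode: M ≅ I[1,1], I[2,2], I[2,3], I[3,3]. HN layers by μ_θ (3 steps, strictly decreasing):
  μ^(1)=3; μ^(2)=-1; μ^(3)=-4

((0, 0, 2); (0, 2, 0); (1, 0, 0))


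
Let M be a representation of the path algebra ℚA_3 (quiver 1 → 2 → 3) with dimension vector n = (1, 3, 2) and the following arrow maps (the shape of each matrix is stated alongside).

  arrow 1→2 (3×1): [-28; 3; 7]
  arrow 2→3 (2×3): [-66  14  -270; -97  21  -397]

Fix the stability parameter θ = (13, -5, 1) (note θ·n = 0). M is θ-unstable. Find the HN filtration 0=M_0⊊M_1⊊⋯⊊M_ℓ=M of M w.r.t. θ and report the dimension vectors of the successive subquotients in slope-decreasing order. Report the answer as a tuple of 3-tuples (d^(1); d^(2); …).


Interval decomposition of M: I[1,2], I[2,3]^2.
HN type (ℓ=3): μ^(1)=4; μ^(2)=1; μ^(3)=-5

((1, 1, 0); (0, 0, 2); (0, 2, 0))


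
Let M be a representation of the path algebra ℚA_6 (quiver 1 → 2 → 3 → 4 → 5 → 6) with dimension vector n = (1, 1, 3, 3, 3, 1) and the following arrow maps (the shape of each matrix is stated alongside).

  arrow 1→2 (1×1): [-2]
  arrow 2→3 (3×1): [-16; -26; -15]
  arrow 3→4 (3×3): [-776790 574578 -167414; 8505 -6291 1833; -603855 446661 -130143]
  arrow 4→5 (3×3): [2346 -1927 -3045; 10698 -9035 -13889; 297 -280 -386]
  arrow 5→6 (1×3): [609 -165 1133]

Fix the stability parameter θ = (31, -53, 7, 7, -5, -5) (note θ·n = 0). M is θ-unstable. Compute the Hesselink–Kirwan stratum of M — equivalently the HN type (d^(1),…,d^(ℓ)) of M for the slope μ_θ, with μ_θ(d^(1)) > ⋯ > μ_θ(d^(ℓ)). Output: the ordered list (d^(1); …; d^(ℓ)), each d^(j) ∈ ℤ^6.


Via rank(M_{q-1}∘⋯∘M_p): M ≅ I[1,4], I[3,3]^2, I[4,5], I[4,6], I[5,5].
μ_θ-semistable layers: μ^(1)=7; μ^(2)=1; μ^(3)=-1; μ^(4)=-5; μ^(5)=-11

((0, 0, 3, 1, 0, 0); (0, 0, 0, 1, 1, 0); (0, 0, 0, 1, 1, 1); (0, 0, 0, 0, 1, 0); (1, 1, 0, 0, 0, 0))


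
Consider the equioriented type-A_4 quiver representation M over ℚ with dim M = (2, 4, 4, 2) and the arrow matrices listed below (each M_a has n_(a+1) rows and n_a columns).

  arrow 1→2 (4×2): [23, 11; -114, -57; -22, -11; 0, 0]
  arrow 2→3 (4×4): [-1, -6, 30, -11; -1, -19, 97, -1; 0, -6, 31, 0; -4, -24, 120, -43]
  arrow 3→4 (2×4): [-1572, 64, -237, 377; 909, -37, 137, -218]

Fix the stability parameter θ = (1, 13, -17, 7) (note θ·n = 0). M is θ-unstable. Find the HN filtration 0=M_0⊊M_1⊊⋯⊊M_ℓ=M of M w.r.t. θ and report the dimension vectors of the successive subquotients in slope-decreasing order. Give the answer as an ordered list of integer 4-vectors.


Via rank(M_{q-1}∘⋯∘M_p): M ≅ I[1,3], I[1,4], I[2,3], I[2,4].
μ_θ-semistable layers: μ^(1)=7; μ^(2)=-1; μ^(3)=-2

((0, 0, 0, 2); (2, 2, 2, 0); (0, 2, 2, 0))


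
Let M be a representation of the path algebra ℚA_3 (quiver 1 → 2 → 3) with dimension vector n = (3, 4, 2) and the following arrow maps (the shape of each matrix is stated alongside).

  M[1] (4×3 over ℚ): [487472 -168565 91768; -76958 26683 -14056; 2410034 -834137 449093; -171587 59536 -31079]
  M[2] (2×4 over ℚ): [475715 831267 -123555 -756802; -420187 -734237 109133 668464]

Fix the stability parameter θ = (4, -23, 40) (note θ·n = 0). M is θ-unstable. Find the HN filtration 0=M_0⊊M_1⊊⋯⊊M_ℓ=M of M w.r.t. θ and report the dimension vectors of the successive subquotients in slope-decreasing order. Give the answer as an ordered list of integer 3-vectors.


Via rank(M_{q-1}∘⋯∘M_p): M ≅ I[1,2], I[1,3]^2, I[2,2].
μ_θ-semistable layers: μ^(1)=40; μ^(2)=-19/2; μ^(3)=-23

((0, 0, 2); (3, 3, 0); (0, 1, 0))


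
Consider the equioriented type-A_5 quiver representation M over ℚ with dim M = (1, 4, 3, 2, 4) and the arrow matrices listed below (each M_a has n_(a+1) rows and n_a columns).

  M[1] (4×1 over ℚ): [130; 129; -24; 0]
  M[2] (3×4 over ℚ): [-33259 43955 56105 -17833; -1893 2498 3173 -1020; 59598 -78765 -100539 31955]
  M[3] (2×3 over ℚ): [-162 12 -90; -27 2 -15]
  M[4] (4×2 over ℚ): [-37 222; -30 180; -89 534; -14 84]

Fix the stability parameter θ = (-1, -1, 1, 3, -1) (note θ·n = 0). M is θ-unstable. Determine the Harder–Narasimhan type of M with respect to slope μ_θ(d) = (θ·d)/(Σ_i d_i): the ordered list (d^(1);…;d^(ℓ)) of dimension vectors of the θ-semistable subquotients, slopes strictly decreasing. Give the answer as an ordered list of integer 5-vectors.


Via rank(M_{q-1}∘⋯∘M_p): M ≅ I[1,3], I[2,2], I[2,3], I[2,4], I[4,5], I[5,5]^3.
μ_θ-semistable layers: μ^(1)=3; μ^(2)=1; μ^(3)=-1

((0, 0, 0, 1, 0); (0, 0, 3, 1, 1); (1, 4, 0, 0, 3))


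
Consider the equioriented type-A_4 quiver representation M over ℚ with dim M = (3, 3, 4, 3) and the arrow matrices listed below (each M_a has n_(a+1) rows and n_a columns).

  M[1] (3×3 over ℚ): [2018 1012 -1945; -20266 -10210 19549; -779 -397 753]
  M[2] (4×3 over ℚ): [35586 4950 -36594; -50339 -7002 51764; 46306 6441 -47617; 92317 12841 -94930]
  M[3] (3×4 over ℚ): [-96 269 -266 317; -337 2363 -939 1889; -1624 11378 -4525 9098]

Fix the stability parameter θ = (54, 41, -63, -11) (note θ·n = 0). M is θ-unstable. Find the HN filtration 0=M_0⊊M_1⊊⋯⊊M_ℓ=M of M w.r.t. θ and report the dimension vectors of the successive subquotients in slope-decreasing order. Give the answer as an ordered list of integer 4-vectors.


Interval decomposition of M: I[1,4]^3, I[3,3].
HN type (ℓ=2): μ^(1)=21/4; μ^(2)=-63

((3, 3, 3, 3); (0, 0, 1, 0))


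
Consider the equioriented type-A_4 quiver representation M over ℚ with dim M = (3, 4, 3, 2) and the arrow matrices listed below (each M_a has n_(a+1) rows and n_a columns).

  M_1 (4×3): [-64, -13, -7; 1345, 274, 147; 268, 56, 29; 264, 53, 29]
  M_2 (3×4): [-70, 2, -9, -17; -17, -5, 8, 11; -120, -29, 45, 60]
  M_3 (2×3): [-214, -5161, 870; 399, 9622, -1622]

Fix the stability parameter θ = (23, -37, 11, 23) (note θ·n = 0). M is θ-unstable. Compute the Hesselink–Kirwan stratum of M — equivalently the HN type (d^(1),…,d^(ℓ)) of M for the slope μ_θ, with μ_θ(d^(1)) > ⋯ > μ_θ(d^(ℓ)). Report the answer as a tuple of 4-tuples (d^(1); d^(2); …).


Interval decomposition of M: I[1,3], I[1,4]^2, I[2,2].
HN type (ℓ=4): μ^(1)=23; μ^(2)=11; μ^(3)=-7; μ^(4)=-37

((0, 0, 0, 2); (0, 0, 3, 0); (3, 3, 0, 0); (0, 1, 0, 0))


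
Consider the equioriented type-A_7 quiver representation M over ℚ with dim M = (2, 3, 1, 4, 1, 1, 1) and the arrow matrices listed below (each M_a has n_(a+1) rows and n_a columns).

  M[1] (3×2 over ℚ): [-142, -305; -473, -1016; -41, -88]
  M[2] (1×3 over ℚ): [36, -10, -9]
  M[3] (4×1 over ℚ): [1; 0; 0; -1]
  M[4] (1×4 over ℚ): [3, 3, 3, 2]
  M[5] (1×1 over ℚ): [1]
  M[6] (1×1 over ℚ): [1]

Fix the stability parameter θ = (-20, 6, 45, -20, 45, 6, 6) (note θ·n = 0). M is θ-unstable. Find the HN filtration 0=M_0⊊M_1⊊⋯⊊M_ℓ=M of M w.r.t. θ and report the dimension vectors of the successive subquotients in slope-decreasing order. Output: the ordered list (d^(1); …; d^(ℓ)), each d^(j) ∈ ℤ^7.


Barcode: M ≅ I[1,2], I[1,7], I[2,2], I[4,4]^3. HN layers by μ_θ (4 steps, strictly decreasing):
  μ^(1)=19; μ^(2)=25/2; μ^(3)=6; μ^(4)=-20

((0, 0, 0, 0, 1, 1, 1); (0, 0, 1, 1, 0, 0, 0); (0, 3, 0, 0, 0, 0, 0); (2, 0, 0, 3, 0, 0, 0))


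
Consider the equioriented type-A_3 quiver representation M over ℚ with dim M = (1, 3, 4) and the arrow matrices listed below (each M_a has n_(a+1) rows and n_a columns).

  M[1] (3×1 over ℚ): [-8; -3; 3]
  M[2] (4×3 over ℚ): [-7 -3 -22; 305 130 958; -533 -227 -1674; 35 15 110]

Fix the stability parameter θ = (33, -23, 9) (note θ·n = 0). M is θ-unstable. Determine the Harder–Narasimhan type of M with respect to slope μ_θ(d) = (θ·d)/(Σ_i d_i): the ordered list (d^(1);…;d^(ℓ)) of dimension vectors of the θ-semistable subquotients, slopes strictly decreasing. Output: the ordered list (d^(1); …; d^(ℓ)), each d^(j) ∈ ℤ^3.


Interval decomposition of M: I[1,3], I[2,2], I[2,3], I[3,3]^2.
HN type (ℓ=3): μ^(1)=9; μ^(2)=5; μ^(3)=-23

((0, 0, 4); (1, 1, 0); (0, 2, 0))


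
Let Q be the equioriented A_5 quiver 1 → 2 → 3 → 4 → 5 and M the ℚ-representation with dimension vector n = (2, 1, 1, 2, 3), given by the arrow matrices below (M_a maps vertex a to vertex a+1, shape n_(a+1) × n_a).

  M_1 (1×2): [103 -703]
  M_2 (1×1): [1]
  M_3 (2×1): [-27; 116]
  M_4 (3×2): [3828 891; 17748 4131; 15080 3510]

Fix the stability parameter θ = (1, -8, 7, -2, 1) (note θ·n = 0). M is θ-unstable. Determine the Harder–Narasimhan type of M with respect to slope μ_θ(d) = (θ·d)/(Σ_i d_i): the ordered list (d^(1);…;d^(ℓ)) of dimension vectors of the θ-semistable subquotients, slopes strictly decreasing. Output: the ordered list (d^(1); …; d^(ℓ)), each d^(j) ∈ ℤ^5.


Via rank(M_{q-1}∘⋯∘M_p): M ≅ I[1,1], I[1,4], I[4,5], I[5,5]^2.
μ_θ-semistable layers: μ^(1)=5/2; μ^(2)=1; μ^(3)=-2; μ^(4)=-7/2

((0, 0, 1, 1, 0); (1, 0, 0, 0, 3); (0, 0, 0, 1, 0); (1, 1, 0, 0, 0))


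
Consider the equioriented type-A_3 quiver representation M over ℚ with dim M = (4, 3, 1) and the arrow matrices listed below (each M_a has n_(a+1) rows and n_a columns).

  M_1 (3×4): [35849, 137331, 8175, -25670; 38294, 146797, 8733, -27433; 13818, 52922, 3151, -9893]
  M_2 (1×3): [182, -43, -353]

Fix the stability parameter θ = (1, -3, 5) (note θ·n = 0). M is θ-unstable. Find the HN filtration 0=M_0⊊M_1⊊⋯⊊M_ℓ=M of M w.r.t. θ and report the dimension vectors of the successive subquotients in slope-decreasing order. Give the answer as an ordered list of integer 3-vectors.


Interval decomposition of M: I[1,1], I[1,2]^2, I[1,3].
HN type (ℓ=3): μ^(1)=5; μ^(2)=1; μ^(3)=-1

((0, 0, 1); (1, 0, 0); (3, 3, 0))


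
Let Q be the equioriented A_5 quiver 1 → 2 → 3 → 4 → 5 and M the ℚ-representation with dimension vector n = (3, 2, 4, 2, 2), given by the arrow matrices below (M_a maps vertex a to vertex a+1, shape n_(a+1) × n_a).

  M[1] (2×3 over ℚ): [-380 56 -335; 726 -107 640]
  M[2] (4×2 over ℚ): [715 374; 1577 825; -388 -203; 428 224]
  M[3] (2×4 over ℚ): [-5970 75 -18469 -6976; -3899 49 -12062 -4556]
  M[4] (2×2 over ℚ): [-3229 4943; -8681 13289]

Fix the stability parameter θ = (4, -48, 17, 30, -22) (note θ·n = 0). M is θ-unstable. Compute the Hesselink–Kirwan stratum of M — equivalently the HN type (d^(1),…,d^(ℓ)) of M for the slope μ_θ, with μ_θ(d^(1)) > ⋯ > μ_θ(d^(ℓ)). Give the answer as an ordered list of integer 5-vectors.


Via rank(M_{q-1}∘⋯∘M_p): M ≅ I[1,1], I[1,5]^2, I[3,3]^2.
μ_θ-semistable layers: μ^(1)=17; μ^(2)=25/3; μ^(3)=4; μ^(4)=-22

((0, 0, 2, 0, 0); (0, 0, 2, 2, 2); (1, 0, 0, 0, 0); (2, 2, 0, 0, 0))


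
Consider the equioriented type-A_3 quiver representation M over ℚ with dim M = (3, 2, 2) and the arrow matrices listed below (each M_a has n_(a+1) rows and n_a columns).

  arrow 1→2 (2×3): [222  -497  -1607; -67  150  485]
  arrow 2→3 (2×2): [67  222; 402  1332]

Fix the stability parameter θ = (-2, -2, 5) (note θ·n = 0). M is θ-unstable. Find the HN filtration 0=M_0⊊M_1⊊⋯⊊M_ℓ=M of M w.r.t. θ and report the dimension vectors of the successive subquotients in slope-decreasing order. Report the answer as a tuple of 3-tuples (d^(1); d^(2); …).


Interval decomposition of M: I[1,1], I[1,2], I[1,3], I[3,3].
HN type (ℓ=2): μ^(1)=5; μ^(2)=-2

((0, 0, 2); (3, 2, 0))


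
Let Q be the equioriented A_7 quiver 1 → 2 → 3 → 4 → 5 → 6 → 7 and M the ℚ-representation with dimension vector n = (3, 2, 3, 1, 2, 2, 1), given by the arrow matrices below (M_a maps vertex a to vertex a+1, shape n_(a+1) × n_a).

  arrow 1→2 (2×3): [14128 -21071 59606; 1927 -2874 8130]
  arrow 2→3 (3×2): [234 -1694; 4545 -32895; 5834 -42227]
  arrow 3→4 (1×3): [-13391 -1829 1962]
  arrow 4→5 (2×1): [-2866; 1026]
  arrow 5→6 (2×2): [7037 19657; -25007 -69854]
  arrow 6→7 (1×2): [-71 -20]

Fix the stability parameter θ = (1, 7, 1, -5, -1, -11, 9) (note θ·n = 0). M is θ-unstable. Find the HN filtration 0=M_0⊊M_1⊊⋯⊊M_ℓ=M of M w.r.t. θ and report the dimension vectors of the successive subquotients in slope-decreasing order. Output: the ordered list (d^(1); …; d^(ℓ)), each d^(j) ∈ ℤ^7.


Interval decomposition of M: I[1,1], I[1,3], I[1,6], I[3,3], I[5,7].
HN type (ℓ=5): μ^(1)=9; μ^(2)=4; μ^(3)=1; μ^(4)=-4/3; μ^(5)=-6

((0, 0, 0, 0, 0, 0, 1); (0, 1, 1, 0, 0, 0, 0); (2, 0, 1, 0, 0, 0, 0); (1, 1, 1, 1, 1, 1, 0); (0, 0, 0, 0, 1, 1, 0))


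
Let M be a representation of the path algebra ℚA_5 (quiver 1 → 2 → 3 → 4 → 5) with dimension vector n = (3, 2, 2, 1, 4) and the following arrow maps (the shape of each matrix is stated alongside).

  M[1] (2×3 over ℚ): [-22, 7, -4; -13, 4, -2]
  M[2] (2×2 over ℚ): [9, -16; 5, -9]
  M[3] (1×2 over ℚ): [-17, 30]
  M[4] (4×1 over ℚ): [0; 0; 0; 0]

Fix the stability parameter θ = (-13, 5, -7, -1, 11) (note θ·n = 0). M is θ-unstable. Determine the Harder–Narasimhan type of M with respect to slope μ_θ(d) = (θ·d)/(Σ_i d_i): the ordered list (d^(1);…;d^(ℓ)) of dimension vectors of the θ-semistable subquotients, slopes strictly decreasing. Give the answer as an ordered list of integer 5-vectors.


Barcode: M ≅ I[1,1], I[1,3], I[1,4], I[5,5]^4. HN layers by μ_θ (3 steps, strictly decreasing):
  μ^(1)=11; μ^(2)=-1; μ^(3)=-13

((0, 0, 0, 0, 4); (0, 2, 2, 1, 0); (3, 0, 0, 0, 0))


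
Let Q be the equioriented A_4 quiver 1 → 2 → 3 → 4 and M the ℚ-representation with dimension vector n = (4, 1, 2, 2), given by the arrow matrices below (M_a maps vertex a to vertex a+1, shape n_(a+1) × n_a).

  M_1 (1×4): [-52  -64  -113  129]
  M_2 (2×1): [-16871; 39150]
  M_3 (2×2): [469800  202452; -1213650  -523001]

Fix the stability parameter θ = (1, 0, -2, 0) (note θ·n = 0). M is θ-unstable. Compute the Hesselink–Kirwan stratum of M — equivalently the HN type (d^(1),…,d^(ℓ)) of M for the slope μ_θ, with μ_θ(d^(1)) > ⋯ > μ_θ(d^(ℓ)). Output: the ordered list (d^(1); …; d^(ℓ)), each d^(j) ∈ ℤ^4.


Interval decomposition of M: I[1,1]^3, I[1,3], I[3,4], I[4,4].
HN type (ℓ=4): μ^(1)=1; μ^(2)=0; μ^(3)=-1/3; μ^(4)=-2

((3, 0, 0, 0); (0, 0, 0, 2); (1, 1, 1, 0); (0, 0, 1, 0))


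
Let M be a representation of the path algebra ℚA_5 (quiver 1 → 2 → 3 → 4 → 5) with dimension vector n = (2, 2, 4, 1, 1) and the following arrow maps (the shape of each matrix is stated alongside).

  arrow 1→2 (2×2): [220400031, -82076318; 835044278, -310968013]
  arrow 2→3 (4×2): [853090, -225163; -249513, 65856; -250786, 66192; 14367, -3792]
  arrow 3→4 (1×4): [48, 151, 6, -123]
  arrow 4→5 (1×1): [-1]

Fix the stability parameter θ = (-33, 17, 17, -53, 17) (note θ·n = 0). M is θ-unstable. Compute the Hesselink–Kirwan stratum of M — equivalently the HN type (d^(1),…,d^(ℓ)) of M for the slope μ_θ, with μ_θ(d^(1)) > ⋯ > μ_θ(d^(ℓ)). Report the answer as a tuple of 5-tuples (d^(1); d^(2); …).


Barcode: M ≅ I[1,3]^2, I[3,3], I[3,5]. HN layers by μ_θ (3 steps, strictly decreasing):
  μ^(1)=17; μ^(2)=-18; μ^(3)=-33

((0, 2, 3, 0, 1); (0, 0, 1, 1, 0); (2, 0, 0, 0, 0))


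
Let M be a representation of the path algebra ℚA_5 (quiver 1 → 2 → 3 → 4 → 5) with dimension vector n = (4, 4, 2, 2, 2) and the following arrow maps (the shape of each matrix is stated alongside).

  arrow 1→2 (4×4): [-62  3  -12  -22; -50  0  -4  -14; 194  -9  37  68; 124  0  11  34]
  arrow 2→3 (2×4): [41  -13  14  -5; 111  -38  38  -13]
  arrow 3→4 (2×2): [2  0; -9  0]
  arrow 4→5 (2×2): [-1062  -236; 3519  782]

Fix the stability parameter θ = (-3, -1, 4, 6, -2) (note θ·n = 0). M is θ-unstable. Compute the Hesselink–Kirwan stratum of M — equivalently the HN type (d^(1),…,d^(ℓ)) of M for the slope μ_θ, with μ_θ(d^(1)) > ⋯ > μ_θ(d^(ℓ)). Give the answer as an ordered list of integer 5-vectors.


Interval decomposition of M: I[1,1], I[1,2], I[1,3], I[1,4], I[2,2], I[4,5], I[5,5].
HN type (ℓ=6): μ^(1)=6; μ^(2)=4; μ^(3)=2; μ^(4)=-1; μ^(5)=-2; μ^(6)=-3

((0, 0, 0, 1, 0); (0, 0, 2, 0, 0); (0, 0, 0, 1, 1); (0, 4, 0, 0, 0); (0, 0, 0, 0, 1); (4, 0, 0, 0, 0))


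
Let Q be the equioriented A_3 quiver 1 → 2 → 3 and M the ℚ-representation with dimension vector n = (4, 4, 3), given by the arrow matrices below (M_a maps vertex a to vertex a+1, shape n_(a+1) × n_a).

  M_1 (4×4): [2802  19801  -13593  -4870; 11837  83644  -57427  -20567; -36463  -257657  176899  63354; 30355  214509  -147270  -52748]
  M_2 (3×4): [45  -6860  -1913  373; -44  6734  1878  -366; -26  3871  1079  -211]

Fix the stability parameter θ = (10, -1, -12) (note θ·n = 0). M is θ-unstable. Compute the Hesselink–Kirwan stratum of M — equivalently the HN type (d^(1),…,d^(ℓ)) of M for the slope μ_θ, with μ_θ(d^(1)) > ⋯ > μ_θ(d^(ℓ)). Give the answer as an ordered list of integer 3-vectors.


Via rank(M_{q-1}∘⋯∘M_p): M ≅ I[1,2]^2, I[1,3]^2, I[3,3].
μ_θ-semistable layers: μ^(1)=9/2; μ^(2)=-1; μ^(3)=-12

((2, 2, 0); (2, 2, 2); (0, 0, 1))


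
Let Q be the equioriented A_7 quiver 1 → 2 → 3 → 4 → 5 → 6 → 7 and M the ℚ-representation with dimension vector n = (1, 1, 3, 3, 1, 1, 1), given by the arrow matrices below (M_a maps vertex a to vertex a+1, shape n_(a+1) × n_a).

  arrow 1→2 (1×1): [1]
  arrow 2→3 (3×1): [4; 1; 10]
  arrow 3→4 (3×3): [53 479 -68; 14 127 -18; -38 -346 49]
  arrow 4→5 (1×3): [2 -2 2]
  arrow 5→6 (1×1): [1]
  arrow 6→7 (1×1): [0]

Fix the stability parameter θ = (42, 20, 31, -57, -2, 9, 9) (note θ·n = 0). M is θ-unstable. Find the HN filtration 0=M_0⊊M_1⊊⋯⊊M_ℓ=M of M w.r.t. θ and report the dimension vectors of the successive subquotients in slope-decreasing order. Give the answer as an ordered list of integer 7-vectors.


Via rank(M_{q-1}∘⋯∘M_p): M ≅ I[1,4], I[3,4], I[3,6], I[7,7].
μ_θ-semistable layers: μ^(1)=9; μ^(2)=-2; μ^(3)=-13

((1, 1, 1, 1, 0, 1, 1); (0, 0, 0, 0, 1, 0, 0); (0, 0, 2, 2, 0, 0, 0))


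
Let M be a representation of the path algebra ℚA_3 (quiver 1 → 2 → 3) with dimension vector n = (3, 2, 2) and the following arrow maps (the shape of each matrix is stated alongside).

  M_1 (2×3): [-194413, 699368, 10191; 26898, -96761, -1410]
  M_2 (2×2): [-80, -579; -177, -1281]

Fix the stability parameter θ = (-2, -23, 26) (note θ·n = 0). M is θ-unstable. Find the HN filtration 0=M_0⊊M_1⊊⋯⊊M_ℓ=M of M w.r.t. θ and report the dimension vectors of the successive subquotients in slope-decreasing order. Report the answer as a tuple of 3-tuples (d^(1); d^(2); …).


Via rank(M_{q-1}∘⋯∘M_p): M ≅ I[1,1], I[1,3]^2.
μ_θ-semistable layers: μ^(1)=26; μ^(2)=-2; μ^(3)=-25/2

((0, 0, 2); (1, 0, 0); (2, 2, 0))
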